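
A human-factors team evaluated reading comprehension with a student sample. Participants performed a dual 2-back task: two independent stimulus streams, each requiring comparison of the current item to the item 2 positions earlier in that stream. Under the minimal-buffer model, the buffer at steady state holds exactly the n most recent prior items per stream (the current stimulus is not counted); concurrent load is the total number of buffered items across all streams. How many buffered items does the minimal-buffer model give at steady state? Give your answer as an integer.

4

Each stream's buffer holds its 2 most recent prior items.
Two independent streams: 2 × 2 = 4 buffered items at steady state.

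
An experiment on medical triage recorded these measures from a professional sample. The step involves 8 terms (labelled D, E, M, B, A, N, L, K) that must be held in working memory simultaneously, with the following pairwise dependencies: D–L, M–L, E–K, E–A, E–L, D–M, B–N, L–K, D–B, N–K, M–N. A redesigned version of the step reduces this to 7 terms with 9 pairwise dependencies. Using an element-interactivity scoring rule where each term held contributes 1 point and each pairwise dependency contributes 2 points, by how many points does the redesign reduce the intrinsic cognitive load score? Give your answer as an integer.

5

Original: 8 × 1 + 11 × 2 = 8 + 22 = 30.
Redesigned: 7 × 1 + 9 × 2 = 7 + 18 = 25.
Reduction = 30 − 25 = 5.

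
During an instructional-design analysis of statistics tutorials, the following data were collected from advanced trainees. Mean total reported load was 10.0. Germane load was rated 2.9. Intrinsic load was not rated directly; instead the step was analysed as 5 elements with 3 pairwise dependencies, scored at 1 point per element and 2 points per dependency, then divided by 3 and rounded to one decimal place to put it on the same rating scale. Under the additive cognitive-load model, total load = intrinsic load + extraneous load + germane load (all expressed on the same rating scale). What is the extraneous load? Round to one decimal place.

3.4

Intrinsic (element-interactivity): (5 × 1 + 3 × 2) / 3 = 11 / 3 = 3.6667 → 3.7.
extraneous load = total − intrinsic − germane
             = 10.0 − 3.7 − 2.9 = 3.4.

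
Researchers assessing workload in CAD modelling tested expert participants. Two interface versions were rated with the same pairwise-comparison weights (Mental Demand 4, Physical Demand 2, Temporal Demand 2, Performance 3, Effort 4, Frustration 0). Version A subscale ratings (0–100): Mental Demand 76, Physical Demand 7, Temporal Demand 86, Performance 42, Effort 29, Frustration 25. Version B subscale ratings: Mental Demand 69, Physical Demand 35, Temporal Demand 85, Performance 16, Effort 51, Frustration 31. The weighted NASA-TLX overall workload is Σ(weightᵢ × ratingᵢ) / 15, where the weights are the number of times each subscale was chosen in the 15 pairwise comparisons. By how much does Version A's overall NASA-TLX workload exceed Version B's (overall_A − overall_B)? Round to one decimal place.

Version A weighted sum = 4·76 + 2·7 + 2·86 + 3·42 + 4·29 + 0·25 = 304 + 14 + 172 + 126 + 116 + 0 = 732; overall_A = 732/15 = 48.8000.
Version B weighted sum = 4·69 + 2·35 + 2·85 + 3·16 + 4·51 + 0·31 = 276 + 70 + 170 + 48 + 204 + 0 = 768; overall_B = 768/15 = 51.2000.
Difference = 48.8000 − 51.2000 = -2.4000 ≈ -2.4.

-2.4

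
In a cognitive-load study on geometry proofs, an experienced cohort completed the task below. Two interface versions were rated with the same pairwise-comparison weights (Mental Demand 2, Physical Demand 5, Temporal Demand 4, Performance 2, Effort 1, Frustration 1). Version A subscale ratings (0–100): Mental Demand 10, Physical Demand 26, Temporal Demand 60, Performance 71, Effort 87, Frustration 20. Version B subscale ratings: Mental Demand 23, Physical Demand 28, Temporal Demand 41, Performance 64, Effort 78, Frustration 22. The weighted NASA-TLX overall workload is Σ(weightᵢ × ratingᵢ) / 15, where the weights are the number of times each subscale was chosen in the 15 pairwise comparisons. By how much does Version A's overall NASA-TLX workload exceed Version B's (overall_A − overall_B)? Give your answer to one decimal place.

Version A weighted sum = 2·10 + 5·26 + 4·60 + 2·71 + 1·87 + 1·20 = 20 + 130 + 240 + 142 + 87 + 20 = 639; overall_A = 639/15 = 42.6000.
Version B weighted sum = 2·23 + 5·28 + 4·41 + 2·64 + 1·78 + 1·22 = 46 + 140 + 164 + 128 + 78 + 22 = 578; overall_B = 578/15 = 38.5333.
Difference = 42.6000 − 38.5333 = 4.0667 ≈ 4.1.

4.1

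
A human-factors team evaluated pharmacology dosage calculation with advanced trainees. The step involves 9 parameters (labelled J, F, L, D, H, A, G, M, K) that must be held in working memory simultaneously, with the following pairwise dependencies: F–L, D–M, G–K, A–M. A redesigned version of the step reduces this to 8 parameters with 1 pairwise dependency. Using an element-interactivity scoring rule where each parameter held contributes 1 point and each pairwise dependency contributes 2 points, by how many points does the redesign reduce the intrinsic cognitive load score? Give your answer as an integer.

Original: 9 × 1 + 4 × 2 = 9 + 8 = 17.
Redesigned: 8 × 1 + 1 × 2 = 8 + 2 = 10.
Reduction = 17 − 10 = 7.

7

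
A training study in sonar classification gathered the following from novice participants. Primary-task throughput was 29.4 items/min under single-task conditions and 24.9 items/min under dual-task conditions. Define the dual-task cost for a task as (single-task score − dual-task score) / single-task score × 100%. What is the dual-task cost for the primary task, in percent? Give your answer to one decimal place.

15.3

Cost = (29.4 − 24.9) / 29.4 × 100%
     = 4.5000 / 29.4 × 100% = 15.3061%.
≈ 15.3%.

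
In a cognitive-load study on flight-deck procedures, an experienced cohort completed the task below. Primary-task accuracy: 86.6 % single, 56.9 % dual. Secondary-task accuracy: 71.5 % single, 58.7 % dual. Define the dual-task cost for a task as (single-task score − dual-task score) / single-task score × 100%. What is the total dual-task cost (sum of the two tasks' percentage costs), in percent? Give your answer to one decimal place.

52.2

Primary cost = (86.6 − 56.9) / 86.6 × 100% = 34.2956%.
Secondary cost = (71.5 − 58.7) / 71.5 × 100% = 17.9021%.
Total = 34.2956% + 17.9021% = 52.1977% ≈ 52.2%.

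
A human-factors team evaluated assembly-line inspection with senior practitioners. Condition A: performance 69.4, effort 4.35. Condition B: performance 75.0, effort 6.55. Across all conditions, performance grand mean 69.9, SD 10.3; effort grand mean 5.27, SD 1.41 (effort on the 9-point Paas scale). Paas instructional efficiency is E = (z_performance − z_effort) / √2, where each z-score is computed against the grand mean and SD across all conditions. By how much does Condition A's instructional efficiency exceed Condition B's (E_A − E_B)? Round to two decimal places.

0.72

Condition A: z_P = (69.4 − 69.9)/10.3 = -0.0485; z_E = (4.35 − 5.27)/1.41 = -0.6525; E_A = (-0.0485 − (-0.6525))/√2 = 0.4271.
Condition B: z_P = (75.0 − 69.9)/10.3 = 0.4951; z_E = (6.55 − 5.27)/1.41 = 0.9078; E_B = (0.4951 − 0.9078)/√2 = -0.2918.
E_A − E_B = 0.4271 − (-0.2918) = 0.7189 ≈ 0.72.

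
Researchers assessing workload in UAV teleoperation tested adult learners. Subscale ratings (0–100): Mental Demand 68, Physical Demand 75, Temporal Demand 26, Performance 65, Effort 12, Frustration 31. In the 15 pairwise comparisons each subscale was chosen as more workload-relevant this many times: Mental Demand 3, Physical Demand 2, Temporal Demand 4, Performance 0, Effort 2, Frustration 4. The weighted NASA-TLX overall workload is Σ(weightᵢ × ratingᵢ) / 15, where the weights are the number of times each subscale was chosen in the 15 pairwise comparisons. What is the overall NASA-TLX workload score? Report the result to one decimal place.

40.4

The tallies are the weights (they sum to 15).
Weighted sum = 3·68 + 2·75 + 4·26 + 0·65 + 2·12 + 4·31
            = 204 + 150 + 104 + 0 + 24 + 124 = 606.
Overall workload = 606 / 15 = 40.4000 ≈ 40.4.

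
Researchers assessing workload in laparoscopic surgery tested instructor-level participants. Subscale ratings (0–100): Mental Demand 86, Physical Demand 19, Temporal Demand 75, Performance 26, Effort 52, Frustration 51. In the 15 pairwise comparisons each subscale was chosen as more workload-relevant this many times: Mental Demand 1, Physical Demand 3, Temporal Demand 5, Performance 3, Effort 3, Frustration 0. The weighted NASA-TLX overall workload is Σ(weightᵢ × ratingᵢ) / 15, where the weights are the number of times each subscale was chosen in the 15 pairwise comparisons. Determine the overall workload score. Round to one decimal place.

The tallies are the weights (they sum to 15).
Weighted sum = 1·86 + 3·19 + 5·75 + 3·26 + 3·52 + 0·51
            = 86 + 57 + 375 + 78 + 156 + 0 = 752.
Overall workload = 752 / 15 = 50.1333 ≈ 50.1.

50.1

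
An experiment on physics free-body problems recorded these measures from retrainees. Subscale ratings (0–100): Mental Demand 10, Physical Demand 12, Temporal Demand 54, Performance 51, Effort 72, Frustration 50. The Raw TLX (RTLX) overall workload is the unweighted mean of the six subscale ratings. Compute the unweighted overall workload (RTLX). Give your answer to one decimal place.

41.5

Sum of ratings = 10 + 12 + 54 + 51 + 72 + 50 = 249.
RTLX = 249 / 6 = 41.5000 ≈ 41.5.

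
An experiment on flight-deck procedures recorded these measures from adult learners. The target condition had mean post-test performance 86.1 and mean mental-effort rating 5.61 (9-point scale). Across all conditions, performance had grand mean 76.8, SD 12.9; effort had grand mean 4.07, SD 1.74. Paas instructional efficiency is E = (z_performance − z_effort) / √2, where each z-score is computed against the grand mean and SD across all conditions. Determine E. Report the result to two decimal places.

z_performance = (86.1 − 76.8) / 12.9 = 9.3000 / 12.9 = 0.7209.
z_effort = (5.61 − 4.07) / 1.74 = 1.5400 / 1.74 = 0.8851.
z_P − z_E = 0.7209 − 0.8851 = -0.1642.
E = -0.1642 / √2 = -0.1642 / 1.41421 = -0.1161 ≈ -0.12.

-0.12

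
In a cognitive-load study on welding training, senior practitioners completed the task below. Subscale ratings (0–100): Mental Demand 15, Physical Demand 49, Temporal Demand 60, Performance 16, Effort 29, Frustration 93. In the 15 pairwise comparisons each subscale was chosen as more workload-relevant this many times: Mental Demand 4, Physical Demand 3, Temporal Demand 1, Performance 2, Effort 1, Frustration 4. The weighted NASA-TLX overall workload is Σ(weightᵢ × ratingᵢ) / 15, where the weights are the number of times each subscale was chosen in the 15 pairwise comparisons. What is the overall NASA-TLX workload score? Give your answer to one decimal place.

46.7

The tallies are the weights (they sum to 15).
Weighted sum = 4·15 + 3·49 + 1·60 + 2·16 + 1·29 + 4·93
            = 60 + 147 + 60 + 32 + 29 + 372 = 700.
Overall workload = 700 / 15 = 46.6667 ≈ 46.7.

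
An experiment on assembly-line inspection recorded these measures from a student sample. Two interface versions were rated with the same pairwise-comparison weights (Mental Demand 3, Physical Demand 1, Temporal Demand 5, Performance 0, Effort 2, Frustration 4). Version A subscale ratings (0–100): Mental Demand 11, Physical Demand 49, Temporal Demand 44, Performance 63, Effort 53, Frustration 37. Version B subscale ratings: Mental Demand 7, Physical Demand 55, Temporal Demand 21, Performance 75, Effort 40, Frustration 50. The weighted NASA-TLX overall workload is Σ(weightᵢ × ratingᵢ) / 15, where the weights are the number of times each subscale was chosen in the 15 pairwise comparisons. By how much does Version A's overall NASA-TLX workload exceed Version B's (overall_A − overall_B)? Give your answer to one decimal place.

Version A weighted sum = 3·11 + 1·49 + 5·44 + 0·63 + 2·53 + 4·37 = 33 + 49 + 220 + 0 + 106 + 148 = 556; overall_A = 556/15 = 37.0667.
Version B weighted sum = 3·7 + 1·55 + 5·21 + 0·75 + 2·40 + 4·50 = 21 + 55 + 105 + 0 + 80 + 200 = 461; overall_B = 461/15 = 30.7333.
Difference = 37.0667 − 30.7333 = 6.3334 ≈ 6.3.

6.3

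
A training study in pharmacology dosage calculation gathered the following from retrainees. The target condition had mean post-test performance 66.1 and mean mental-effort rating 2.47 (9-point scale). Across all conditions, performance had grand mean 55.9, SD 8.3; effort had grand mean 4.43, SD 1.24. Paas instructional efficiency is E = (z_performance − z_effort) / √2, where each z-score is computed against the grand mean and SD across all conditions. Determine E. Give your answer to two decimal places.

1.99

z_performance = (66.1 − 55.9) / 8.3 = 10.2000 / 8.3 = 1.2289.
z_effort = (2.47 − 4.43) / 1.24 = -1.9600 / 1.24 = -1.5806.
z_P − z_E = 1.2289 − (-1.5806) = 2.8095.
E = 2.8095 / √2 = 2.8095 / 1.41421 = 1.9866 ≈ 1.99.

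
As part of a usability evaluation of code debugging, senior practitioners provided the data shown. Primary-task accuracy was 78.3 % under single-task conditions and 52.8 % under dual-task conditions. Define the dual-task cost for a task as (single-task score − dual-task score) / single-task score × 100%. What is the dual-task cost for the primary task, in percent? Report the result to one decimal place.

Cost = (78.3 − 52.8) / 78.3 × 100%
     = 25.5000 / 78.3 × 100% = 32.5670%.
≈ 32.6%.

32.6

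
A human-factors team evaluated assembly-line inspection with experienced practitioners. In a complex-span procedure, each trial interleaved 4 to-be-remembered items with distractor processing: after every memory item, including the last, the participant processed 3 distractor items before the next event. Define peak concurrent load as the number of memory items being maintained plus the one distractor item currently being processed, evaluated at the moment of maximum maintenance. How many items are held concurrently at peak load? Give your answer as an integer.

5

Maintenance is greatest during the distractor(s) after memory item 4: all 4 memory items are being held.
One distractor item is concurrently being processed.
Peak concurrent load = 4 + 1 = 5 items.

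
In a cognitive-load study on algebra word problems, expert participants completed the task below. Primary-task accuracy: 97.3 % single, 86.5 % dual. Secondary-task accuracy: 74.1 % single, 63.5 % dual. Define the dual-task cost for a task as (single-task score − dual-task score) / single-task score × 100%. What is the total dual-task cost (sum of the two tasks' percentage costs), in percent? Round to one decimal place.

25.4

Primary cost = (97.3 − 86.5) / 97.3 × 100% = 11.0997%.
Secondary cost = (74.1 − 63.5) / 74.1 × 100% = 14.3050%.
Total = 11.0997% + 14.3050% = 25.4047% ≈ 25.4%.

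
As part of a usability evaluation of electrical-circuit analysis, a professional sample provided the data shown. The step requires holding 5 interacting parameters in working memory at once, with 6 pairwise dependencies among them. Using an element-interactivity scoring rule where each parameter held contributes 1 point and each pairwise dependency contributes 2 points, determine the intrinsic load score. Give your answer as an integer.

Element contribution: 5 × 1 = 5.
Interaction contribution: 6 × 2 = 12.
Intrinsic load = 5 + 12 = 17.

17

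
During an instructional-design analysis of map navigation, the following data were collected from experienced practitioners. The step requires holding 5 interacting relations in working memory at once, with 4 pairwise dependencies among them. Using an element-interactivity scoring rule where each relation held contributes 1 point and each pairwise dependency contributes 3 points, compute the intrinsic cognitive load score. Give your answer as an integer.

Element contribution: 5 × 1 = 5.
Interaction contribution: 4 × 3 = 12.
Intrinsic load = 5 + 12 = 17.

17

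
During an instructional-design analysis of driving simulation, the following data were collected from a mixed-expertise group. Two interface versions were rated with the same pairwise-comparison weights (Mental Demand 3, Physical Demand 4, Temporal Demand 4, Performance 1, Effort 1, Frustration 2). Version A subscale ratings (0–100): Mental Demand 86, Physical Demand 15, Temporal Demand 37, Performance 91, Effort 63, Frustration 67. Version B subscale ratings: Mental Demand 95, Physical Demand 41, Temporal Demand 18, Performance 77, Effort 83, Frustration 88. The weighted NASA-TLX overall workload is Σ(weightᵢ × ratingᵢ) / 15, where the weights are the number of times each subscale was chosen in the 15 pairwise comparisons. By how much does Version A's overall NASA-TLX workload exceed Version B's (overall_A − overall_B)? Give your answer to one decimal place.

-6.9

Version A weighted sum = 3·86 + 4·15 + 4·37 + 1·91 + 1·63 + 2·67 = 258 + 60 + 148 + 91 + 63 + 134 = 754; overall_A = 754/15 = 50.2667.
Version B weighted sum = 3·95 + 4·41 + 4·18 + 1·77 + 1·83 + 2·88 = 285 + 164 + 72 + 77 + 83 + 176 = 857; overall_B = 857/15 = 57.1333.
Difference = 50.2667 − 57.1333 = -6.8666 ≈ -6.9.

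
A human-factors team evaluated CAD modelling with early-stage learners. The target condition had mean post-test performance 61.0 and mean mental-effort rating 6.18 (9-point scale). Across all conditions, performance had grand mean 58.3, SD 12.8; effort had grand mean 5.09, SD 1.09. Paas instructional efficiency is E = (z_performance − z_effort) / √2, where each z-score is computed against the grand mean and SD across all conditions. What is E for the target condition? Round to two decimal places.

-0.56

z_performance = (61.0 − 58.3) / 12.8 = 2.7000 / 12.8 = 0.2109.
z_effort = (6.18 − 5.09) / 1.09 = 1.0900 / 1.09 = 1.0000.
z_P − z_E = 0.2109 − 1.0000 = -0.7891.
E = -0.7891 / √2 = -0.7891 / 1.41421 = -0.5580 ≈ -0.56.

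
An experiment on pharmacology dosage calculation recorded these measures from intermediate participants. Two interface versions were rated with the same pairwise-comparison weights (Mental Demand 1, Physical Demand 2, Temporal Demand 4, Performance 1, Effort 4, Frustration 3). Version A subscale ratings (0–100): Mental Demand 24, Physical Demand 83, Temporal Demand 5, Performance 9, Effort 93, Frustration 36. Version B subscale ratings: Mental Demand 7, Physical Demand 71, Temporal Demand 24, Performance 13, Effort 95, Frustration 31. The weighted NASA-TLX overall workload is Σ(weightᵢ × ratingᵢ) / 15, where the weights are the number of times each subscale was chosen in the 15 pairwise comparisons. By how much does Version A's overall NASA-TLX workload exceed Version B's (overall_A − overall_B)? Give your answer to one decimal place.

Version A weighted sum = 1·24 + 2·83 + 4·5 + 1·9 + 4·93 + 3·36 = 24 + 166 + 20 + 9 + 372 + 108 = 699; overall_A = 699/15 = 46.6000.
Version B weighted sum = 1·7 + 2·71 + 4·24 + 1·13 + 4·95 + 3·31 = 7 + 142 + 96 + 13 + 380 + 93 = 731; overall_B = 731/15 = 48.7333.
Difference = 46.6000 − 48.7333 = -2.1333 ≈ -2.1.

-2.1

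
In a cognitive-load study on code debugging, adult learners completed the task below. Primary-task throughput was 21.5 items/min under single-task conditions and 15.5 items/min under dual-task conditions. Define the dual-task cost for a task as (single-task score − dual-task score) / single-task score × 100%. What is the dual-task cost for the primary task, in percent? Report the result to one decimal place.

27.9

Cost = (21.5 − 15.5) / 21.5 × 100%
     = 6.0000 / 21.5 × 100% = 27.9070%.
≈ 27.9%.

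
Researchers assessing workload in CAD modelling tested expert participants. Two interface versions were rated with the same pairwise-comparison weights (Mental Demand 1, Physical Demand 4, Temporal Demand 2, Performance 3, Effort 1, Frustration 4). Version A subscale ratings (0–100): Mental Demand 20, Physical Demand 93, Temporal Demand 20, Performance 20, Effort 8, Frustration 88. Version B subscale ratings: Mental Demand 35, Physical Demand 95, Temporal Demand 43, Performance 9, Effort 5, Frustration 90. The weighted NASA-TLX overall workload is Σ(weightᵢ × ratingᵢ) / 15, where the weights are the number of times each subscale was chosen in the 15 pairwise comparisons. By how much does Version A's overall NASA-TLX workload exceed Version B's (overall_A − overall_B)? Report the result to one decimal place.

Version A weighted sum = 1·20 + 4·93 + 2·20 + 3·20 + 1·8 + 4·88 = 20 + 372 + 40 + 60 + 8 + 352 = 852; overall_A = 852/15 = 56.8000.
Version B weighted sum = 1·35 + 4·95 + 2·43 + 3·9 + 1·5 + 4·90 = 35 + 380 + 86 + 27 + 5 + 360 = 893; overall_B = 893/15 = 59.5333.
Difference = 56.8000 − 59.5333 = -2.7333 ≈ -2.7.

-2.7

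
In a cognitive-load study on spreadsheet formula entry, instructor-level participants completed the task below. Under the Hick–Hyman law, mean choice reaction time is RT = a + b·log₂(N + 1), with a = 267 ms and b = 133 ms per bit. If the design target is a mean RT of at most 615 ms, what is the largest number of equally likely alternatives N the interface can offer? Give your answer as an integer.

5

Set 267 + 133·log₂(N + 1) ≤ 615.
log₂(N + 1) ≤ (615 − 267) / 133 = 2.6165.
N + 1 ≤ 2^2.6165 = 6.1326.
N ≤ 5.1326, so the largest integer N is 5.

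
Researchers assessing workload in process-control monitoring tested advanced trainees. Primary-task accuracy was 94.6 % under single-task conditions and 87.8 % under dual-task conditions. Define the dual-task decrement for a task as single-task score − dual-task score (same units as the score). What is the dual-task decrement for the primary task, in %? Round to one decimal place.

Decrement = 94.6 − 87.8 = 6.8000 % ≈ 6.8 %.

6.8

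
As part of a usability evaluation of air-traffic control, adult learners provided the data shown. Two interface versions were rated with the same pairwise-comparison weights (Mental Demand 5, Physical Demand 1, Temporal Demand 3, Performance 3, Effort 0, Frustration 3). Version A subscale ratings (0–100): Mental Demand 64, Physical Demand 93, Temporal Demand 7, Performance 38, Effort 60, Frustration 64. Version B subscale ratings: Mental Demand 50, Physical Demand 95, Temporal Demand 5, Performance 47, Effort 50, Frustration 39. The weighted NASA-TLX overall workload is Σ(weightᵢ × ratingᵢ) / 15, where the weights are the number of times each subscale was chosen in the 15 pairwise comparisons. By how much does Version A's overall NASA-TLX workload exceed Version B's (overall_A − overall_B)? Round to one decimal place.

8.1

Version A weighted sum = 5·64 + 1·93 + 3·7 + 3·38 + 0·60 + 3·64 = 320 + 93 + 21 + 114 + 0 + 192 = 740; overall_A = 740/15 = 49.3333.
Version B weighted sum = 5·50 + 1·95 + 3·5 + 3·47 + 0·50 + 3·39 = 250 + 95 + 15 + 141 + 0 + 117 = 618; overall_B = 618/15 = 41.2000.
Difference = 49.3333 − 41.2000 = 8.1333 ≈ 8.1.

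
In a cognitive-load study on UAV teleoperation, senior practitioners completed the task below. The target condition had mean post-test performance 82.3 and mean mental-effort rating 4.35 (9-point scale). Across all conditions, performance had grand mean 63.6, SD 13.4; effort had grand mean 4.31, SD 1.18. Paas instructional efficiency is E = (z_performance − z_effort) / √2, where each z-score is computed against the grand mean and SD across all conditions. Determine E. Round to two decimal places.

0.96

z_performance = (82.3 − 63.6) / 13.4 = 18.7000 / 13.4 = 1.3955.
z_effort = (4.35 − 4.31) / 1.18 = 0.0400 / 1.18 = 0.0339.
z_P − z_E = 1.3955 − 0.0339 = 1.3616.
E = 1.3616 / √2 = 1.3616 / 1.41421 = 0.9628 ≈ 0.96.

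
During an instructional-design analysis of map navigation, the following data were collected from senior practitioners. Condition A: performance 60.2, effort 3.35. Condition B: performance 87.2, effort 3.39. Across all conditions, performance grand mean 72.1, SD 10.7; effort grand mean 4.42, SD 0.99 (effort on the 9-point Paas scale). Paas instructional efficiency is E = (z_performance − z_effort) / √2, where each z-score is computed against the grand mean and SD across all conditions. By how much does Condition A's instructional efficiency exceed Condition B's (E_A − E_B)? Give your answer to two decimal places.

Condition A: z_P = (60.2 − 72.1)/10.7 = -1.1121; z_E = (3.35 − 4.42)/0.99 = -1.0808; E_A = (-1.1121 − (-1.0808))/√2 = -0.0221.
Condition B: z_P = (87.2 − 72.1)/10.7 = 1.4112; z_E = (3.39 − 4.42)/0.99 = -1.0404; E_B = (1.4112 − (-1.0404))/√2 = 1.7335.
E_A − E_B = -0.0221 − 1.7335 = -1.7556 ≈ -1.76.

-1.76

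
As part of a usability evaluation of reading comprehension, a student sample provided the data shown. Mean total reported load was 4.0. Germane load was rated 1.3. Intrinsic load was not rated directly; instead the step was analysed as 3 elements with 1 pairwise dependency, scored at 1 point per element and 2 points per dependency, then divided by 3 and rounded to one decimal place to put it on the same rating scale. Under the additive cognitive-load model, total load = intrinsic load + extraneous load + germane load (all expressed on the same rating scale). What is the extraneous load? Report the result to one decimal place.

1.0

Intrinsic (element-interactivity): (3 × 1 + 1 × 2) / 3 = 5 / 3 = 1.6667 → 1.7.
extraneous load = total − intrinsic − germane
             = 4.0 − 1.7 − 1.3 = 1.0.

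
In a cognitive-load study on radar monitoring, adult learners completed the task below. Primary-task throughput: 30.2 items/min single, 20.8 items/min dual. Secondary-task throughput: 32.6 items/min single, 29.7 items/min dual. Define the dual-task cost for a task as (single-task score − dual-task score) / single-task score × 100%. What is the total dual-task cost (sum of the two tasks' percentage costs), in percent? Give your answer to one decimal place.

40.0

Primary cost = (30.2 − 20.8) / 30.2 × 100% = 31.1258%.
Secondary cost = (32.6 − 29.7) / 32.6 × 100% = 8.8957%.
Total = 31.1258% + 8.8957% = 40.0215% ≈ 40.0%.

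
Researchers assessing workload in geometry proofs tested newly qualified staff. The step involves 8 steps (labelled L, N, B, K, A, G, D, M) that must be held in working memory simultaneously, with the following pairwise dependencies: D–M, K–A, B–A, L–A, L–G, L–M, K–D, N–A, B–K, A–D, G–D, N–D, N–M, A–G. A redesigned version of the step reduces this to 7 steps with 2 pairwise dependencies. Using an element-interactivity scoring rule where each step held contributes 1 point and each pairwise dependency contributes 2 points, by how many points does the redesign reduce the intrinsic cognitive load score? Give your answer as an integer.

Original: 8 × 1 + 14 × 2 = 8 + 28 = 36.
Redesigned: 7 × 1 + 2 × 2 = 7 + 4 = 11.
Reduction = 36 − 11 = 25.

25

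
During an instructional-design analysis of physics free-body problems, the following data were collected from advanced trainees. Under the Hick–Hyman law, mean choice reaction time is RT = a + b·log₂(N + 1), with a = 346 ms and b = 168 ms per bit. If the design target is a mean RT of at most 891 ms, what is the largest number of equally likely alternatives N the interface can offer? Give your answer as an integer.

8

Set 346 + 168·log₂(N + 1) ≤ 891.
log₂(N + 1) ≤ (891 − 346) / 168 = 3.2440.
N + 1 ≤ 2^3.2440 = 9.4742.
N ≤ 8.4742, so the largest integer N is 8.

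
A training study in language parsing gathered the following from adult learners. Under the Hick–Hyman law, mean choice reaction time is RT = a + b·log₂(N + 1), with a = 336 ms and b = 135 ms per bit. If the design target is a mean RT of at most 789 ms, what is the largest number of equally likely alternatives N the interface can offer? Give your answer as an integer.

Set 336 + 135·log₂(N + 1) ≤ 789.
log₂(N + 1) ≤ (789 − 336) / 135 = 3.3556.
N + 1 ≤ 2^3.3556 = 10.2361.
N ≤ 9.2361, so the largest integer N is 9.

9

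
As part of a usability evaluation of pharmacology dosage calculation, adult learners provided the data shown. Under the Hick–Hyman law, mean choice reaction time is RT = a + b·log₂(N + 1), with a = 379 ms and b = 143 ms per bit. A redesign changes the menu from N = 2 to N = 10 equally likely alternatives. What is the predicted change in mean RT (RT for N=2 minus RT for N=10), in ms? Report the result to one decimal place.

-268.0

RT(2) = 379 + 143·log₂(3) = 379 + 143·1.5850 = 605.6550 ms.
RT(10) = 379 + 143·log₂(11) = 379 + 143·3.4594 = 873.6942 ms.
Difference = 605.6550 − 873.6942 = -268.0392 ≈ -268.0 ms.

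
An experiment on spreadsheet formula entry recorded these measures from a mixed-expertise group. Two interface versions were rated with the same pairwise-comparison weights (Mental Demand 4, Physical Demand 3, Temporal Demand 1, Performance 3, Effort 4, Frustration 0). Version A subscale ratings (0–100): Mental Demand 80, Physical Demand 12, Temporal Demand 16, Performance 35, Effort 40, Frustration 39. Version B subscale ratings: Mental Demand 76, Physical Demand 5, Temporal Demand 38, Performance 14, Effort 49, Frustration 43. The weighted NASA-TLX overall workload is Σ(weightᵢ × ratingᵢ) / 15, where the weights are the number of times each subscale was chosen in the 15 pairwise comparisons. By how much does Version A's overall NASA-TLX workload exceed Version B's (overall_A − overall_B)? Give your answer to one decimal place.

2.8

Version A weighted sum = 4·80 + 3·12 + 1·16 + 3·35 + 4·40 + 0·39 = 320 + 36 + 16 + 105 + 160 + 0 = 637; overall_A = 637/15 = 42.4667.
Version B weighted sum = 4·76 + 3·5 + 1·38 + 3·14 + 4·49 + 0·43 = 304 + 15 + 38 + 42 + 196 + 0 = 595; overall_B = 595/15 = 39.6667.
Difference = 42.4667 − 39.6667 = 2.8000 ≈ 2.8.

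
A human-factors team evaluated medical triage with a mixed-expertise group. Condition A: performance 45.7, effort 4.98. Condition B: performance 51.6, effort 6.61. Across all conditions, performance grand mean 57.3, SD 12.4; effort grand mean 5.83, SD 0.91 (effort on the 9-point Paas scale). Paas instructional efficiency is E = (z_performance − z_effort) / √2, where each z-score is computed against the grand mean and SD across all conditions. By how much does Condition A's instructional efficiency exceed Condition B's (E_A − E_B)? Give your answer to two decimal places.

Condition A: z_P = (45.7 − 57.3)/12.4 = -0.9355; z_E = (4.98 − 5.83)/0.91 = -0.9341; E_A = (-0.9355 − (-0.9341))/√2 = -0.0010.
Condition B: z_P = (51.6 − 57.3)/12.4 = -0.4597; z_E = (6.61 − 5.83)/0.91 = 0.8571; E_B = (-0.4597 − 0.8571)/√2 = -0.9311.
E_A − E_B = -0.0010 − (-0.9311) = 0.9301 ≈ 0.93.

0.93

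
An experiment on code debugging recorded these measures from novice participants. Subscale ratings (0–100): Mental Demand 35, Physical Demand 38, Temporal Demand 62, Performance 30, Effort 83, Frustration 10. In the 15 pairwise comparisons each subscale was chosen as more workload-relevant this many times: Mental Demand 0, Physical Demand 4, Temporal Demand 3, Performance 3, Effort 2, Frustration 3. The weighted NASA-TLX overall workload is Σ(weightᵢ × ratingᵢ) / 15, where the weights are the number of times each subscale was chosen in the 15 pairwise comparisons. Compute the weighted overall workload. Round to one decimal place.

41.6

The tallies are the weights (they sum to 15).
Weighted sum = 0·35 + 4·38 + 3·62 + 3·30 + 2·83 + 3·10
            = 0 + 152 + 186 + 90 + 166 + 30 = 624.
Overall workload = 624 / 15 = 41.6000 ≈ 41.6.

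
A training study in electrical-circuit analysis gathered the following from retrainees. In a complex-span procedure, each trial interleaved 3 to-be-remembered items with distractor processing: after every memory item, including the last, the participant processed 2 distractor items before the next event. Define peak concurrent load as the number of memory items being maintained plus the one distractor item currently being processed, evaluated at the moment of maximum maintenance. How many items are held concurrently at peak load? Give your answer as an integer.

Maintenance is greatest during the distractor(s) after memory item 3: all 3 memory items are being held.
One distractor item is concurrently being processed.
Peak concurrent load = 3 + 1 = 4 items.

4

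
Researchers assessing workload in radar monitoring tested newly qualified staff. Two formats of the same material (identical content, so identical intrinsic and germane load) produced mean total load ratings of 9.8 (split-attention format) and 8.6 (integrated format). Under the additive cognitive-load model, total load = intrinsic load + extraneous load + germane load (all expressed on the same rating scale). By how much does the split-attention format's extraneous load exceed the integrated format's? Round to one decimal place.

1.2

Intrinsic and germane load are equal across formats, so the difference in total load equals the difference in extraneous load.
Extraneous-load difference = 9.8 − 8.6 = 1.2.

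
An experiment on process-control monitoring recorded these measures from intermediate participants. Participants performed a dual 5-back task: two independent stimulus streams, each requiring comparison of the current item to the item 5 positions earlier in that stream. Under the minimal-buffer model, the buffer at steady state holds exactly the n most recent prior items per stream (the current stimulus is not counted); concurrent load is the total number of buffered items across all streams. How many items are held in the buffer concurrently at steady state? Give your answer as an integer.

10

Each stream's buffer holds its 5 most recent prior items.
Two independent streams: 2 × 5 = 10 buffered items at steady state.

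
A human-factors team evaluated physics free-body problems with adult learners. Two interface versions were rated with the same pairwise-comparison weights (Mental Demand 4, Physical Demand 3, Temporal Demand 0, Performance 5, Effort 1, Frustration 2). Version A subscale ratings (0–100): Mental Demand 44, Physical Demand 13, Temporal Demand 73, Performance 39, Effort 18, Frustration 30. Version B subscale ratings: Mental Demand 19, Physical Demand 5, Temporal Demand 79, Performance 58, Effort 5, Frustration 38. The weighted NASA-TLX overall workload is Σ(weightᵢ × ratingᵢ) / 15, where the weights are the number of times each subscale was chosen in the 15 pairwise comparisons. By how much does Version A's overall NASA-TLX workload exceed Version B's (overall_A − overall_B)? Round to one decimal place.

1.7

Version A weighted sum = 4·44 + 3·13 + 0·73 + 5·39 + 1·18 + 2·30 = 176 + 39 + 0 + 195 + 18 + 60 = 488; overall_A = 488/15 = 32.5333.
Version B weighted sum = 4·19 + 3·5 + 0·79 + 5·58 + 1·5 + 2·38 = 76 + 15 + 0 + 290 + 5 + 76 = 462; overall_B = 462/15 = 30.8000.
Difference = 32.5333 − 30.8000 = 1.7333 ≈ 1.7.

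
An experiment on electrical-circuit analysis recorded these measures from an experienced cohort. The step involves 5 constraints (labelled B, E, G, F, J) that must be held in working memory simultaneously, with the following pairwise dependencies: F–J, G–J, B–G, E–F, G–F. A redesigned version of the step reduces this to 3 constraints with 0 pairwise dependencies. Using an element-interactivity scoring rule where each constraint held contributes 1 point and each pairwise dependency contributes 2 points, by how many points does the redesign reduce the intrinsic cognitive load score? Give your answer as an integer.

Original: 5 × 1 + 5 × 2 = 5 + 10 = 15.
Redesigned: 3 × 1 + 0 × 2 = 3 + 0 = 3.
Reduction = 15 − 3 = 12.

12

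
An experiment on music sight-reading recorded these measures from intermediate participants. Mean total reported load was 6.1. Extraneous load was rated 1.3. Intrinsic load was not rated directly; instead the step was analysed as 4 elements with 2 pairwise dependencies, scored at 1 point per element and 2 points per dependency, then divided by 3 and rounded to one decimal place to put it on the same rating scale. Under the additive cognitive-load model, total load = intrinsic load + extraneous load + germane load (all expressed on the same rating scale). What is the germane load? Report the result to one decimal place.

2.1

Intrinsic (element-interactivity): (4 × 1 + 2 × 2) / 3 = 8 / 3 = 2.6667 → 2.7.
germane load = total − intrinsic − extraneous
             = 6.1 − 2.7 − 1.3 = 2.1.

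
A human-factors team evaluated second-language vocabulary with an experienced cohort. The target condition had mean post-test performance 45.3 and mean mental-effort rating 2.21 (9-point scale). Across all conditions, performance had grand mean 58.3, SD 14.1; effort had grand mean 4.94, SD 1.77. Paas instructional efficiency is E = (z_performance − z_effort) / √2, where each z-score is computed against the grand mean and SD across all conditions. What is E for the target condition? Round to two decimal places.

z_performance = (45.3 − 58.3) / 14.1 = -13.0000 / 14.1 = -0.9220.
z_effort = (2.21 − 4.94) / 1.77 = -2.7300 / 1.77 = -1.5424.
z_P − z_E = -0.9220 − (-1.5424) = 0.6204.
E = 0.6204 / √2 = 0.6204 / 1.41421 = 0.4387 ≈ 0.44.

0.44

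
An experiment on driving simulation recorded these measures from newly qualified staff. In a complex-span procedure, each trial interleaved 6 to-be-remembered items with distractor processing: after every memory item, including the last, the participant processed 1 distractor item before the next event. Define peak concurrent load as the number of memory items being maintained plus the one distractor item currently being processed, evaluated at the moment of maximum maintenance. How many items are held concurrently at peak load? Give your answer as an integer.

Maintenance is greatest during the distractor(s) after memory item 6: all 6 memory items are being held.
One distractor item is concurrently being processed.
Peak concurrent load = 6 + 1 = 7 items.

7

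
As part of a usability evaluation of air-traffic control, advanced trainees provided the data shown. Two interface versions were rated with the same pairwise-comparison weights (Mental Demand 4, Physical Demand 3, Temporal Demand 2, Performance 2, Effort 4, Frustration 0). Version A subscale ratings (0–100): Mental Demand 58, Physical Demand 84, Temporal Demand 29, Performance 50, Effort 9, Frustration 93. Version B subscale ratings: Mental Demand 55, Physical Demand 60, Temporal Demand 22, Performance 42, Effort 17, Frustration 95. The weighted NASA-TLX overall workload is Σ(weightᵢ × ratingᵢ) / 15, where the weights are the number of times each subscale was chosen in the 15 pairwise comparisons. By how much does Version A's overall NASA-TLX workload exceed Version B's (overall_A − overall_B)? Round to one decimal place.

5.5

Version A weighted sum = 4·58 + 3·84 + 2·29 + 2·50 + 4·9 + 0·93 = 232 + 252 + 58 + 100 + 36 + 0 = 678; overall_A = 678/15 = 45.2000.
Version B weighted sum = 4·55 + 3·60 + 2·22 + 2·42 + 4·17 + 0·95 = 220 + 180 + 44 + 84 + 68 + 0 = 596; overall_B = 596/15 = 39.7333.
Difference = 45.2000 − 39.7333 = 5.4667 ≈ 5.5.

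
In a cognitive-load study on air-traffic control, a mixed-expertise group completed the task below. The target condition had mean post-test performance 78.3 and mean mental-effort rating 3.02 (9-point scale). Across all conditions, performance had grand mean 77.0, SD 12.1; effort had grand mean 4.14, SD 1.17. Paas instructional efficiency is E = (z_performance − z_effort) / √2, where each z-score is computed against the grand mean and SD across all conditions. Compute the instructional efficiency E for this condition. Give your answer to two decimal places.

z_performance = (78.3 − 77.0) / 12.1 = 1.3000 / 12.1 = 0.1074.
z_effort = (3.02 − 4.14) / 1.17 = -1.1200 / 1.17 = -0.9573.
z_P − z_E = 0.1074 − (-0.9573) = 1.0647.
E = 1.0647 / √2 = 1.0647 / 1.41421 = 0.7529 ≈ 0.75.

0.75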